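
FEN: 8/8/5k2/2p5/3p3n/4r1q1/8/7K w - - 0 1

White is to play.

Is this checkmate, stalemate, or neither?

White to move; white king on h1.
In check: no.
King squares — g1: attacked by Qg3; g2: attacked by Qg3; h2: attacked by Qg3.
Legal moves for White: none.
Not in check and no legal moves → stalemate.

stalemate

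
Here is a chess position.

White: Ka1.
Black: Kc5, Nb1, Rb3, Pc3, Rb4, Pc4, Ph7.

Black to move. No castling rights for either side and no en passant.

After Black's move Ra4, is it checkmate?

After Ra4: white king on a1; in check: yes, from the black rook on a4.
King squares — b1: attacked by Rb3; a2: attacked by Ra4; b2: attacked by Rb3.
White has no legal moves → checkmate.

yes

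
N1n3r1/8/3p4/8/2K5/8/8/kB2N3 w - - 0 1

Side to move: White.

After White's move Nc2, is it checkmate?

After Nc2: black king on a1; in check: yes, from the white knight on c2.
Black has 2 legal replies: Kb2, Kxb1.
In check but a legal move exists → not checkmate.

no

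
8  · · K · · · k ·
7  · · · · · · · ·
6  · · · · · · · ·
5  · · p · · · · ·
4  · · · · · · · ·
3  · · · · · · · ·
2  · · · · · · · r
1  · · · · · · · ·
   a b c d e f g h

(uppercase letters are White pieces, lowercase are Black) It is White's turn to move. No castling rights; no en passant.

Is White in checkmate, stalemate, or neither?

White to move; white king on c8.
In check: no.
Legal moves for White: Kd8, Kb8, Kd7, Kc7, Kb7.
White has 5 legal moves and is not in check → neither.

neither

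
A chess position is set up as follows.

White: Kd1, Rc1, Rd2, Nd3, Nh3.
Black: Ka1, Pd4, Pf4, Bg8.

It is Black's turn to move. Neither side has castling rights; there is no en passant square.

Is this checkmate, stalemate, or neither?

Black to move; black king on a1.
In check: yes, from the white rook on c1.
King squares — b1: attacked by Rc1; a2: attacked by Rd2; b2: attacked by Rd2.
Legal moves for Black: none.
In check with no legal moves → checkmate.

checkmate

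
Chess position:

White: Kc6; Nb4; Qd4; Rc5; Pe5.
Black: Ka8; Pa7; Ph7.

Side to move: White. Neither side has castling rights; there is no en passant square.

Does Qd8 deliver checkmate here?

yes

After Qd8: black king on a8; in check: yes, from the white queen on d8.
King squares — a7: own pawn; b7: attacked by Kc6; b8: attacked by Qd8.
Black has no legal moves → checkmate.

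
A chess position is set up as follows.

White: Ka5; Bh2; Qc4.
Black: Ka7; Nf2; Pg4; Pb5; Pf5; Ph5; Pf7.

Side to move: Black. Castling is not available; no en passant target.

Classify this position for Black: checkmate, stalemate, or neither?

Black to move; black king on a7.
In check: no.
Legal moves for Black: Ka8, Kb7, Ne4, Nh3, Nd3, Nh1, Nd1, bxc4, f6, h4, f4, b4, g3.
Black has 13 legal moves and is not in check → neither.

neither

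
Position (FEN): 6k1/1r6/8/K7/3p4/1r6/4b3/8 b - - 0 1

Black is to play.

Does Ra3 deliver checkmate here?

yes

After Ra3: white king on a5; in check: yes, from the black rook on a3.
King squares — a4: attacked by Ra3; b4: attacked by Rb7; b5: attacked by Be2; a6: attacked by Be2; b6: attacked by Rb7.
White has no legal moves → checkmate.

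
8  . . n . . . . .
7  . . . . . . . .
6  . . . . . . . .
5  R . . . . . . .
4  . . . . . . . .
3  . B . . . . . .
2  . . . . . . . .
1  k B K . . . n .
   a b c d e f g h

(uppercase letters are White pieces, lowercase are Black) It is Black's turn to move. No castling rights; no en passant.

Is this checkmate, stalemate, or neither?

checkmate

Black to move; black king on a1.
In check: yes, from the white rook on a5.
King squares — b1: attacked by Kc1; a2: attacked by Bb1; b2: attacked by Kc1.
Legal moves for Black: none.
In check with no legal moves → checkmate.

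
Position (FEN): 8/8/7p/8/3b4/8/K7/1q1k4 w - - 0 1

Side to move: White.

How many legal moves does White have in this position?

2

White to move; king on a2.
In check: yes, from the black queen on b1.
Legal moves: Ka3, Kxb1.
Count: 2.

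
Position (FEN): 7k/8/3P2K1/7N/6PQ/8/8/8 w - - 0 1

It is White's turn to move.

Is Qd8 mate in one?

yes

After Qd8: black king on h8; in check: yes, from the white queen on d8.
King squares — g7: attacked by Nh5; h7: attacked by Kg6; g8: attacked by Qd8.
Black has no legal moves → checkmate.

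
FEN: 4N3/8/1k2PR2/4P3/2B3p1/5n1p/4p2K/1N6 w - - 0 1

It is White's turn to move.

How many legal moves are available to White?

White to move; king on h2.
In check: yes, from the black knight on f3.
Legal moves: Kg3, Kh1, Rxf3.
Count: 3.

3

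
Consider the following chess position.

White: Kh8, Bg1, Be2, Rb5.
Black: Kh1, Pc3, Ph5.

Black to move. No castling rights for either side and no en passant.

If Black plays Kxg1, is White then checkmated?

no

After Kxg1: white king on h8; in check: no.
White is not in check, so this cannot be checkmate.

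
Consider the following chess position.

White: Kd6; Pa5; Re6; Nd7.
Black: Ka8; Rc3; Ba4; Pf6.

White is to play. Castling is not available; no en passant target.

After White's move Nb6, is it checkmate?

no

After Nb6: black king on a8; in check: yes, from the white knight on b6.
Black has 3 legal replies: Kb8, Kb7, Ka7.
In check but a legal move exists → not checkmate.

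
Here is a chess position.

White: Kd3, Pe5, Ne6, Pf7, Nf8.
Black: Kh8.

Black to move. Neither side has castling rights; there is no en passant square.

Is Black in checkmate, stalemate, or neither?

stalemate

Black to move; black king on h8.
In check: no.
King squares — g7: attacked by Ne6; h7: attacked by Nf8; g8: attacked by Pf7.
Legal moves for Black: none.
Not in check and no legal moves → stalemate.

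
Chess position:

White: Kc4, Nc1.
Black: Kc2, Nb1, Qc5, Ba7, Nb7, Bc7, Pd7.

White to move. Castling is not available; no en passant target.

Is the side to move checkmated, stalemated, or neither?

checkmate

White to move; white king on c4.
In check: yes, from the black queen on c5.
King squares — b3: attacked by Kc2; c3: attacked by Nb1; d3: attacked by Kc2; b4: attacked by Qc5; d4: attacked by Qc5; b5: attacked by Qc5; c5: attacked by Ba7; d5: attacked by Qc5.
Legal moves for White: none.
In check with no legal moves → checkmate.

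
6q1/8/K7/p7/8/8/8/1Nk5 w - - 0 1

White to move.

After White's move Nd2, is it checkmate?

no

After Nd2: black king on c1; in check: no.
Black is not in check, so this cannot be checkmate.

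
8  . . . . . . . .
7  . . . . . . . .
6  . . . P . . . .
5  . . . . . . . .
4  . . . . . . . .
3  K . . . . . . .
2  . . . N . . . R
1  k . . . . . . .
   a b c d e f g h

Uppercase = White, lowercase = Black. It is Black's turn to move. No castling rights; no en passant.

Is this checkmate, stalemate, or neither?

Black to move; black king on a1.
In check: no.
King squares — b1: attacked by Nd2; a2: attacked by Ka3; b2: attacked by Ka3.
Legal moves for Black: none.
Not in check and no legal moves → stalemate.

stalemate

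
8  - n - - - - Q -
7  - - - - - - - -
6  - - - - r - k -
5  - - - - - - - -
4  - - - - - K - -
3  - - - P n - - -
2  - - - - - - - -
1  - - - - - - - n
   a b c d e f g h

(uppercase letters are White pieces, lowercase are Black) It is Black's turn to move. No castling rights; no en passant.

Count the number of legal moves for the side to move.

Black to move; king on g6.
In check: yes, from the white queen on g8.
Legal moves: Kh6, Kf6, Kh5.
Count: 3.

3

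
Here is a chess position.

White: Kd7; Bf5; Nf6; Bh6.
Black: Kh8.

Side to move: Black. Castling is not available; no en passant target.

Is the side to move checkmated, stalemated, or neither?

Black to move; black king on h8.
In check: no.
King squares — g7: attacked by Bh6; h7: attacked by Bf5; g8: attacked by Nf6.
Legal moves for Black: none.
Not in check and no legal moves → stalemate.

stalemate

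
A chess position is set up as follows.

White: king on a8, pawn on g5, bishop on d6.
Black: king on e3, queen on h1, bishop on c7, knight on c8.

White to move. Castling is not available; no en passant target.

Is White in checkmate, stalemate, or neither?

checkmate

White to move; white king on a8.
In check: yes, from the black queen on h1.
King squares — a7: attacked by Nc8; b7: attacked by Qh1; b8: attacked by Bc7.
Legal moves for White: none.
In check with no legal moves → checkmate.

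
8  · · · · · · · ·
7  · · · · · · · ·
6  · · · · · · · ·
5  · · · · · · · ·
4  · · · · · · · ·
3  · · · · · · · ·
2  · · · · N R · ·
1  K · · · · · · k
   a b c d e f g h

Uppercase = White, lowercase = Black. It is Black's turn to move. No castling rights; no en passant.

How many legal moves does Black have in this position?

0

Black to move; king on h1.
In check: no.
Legal moves: none.
Count: 0.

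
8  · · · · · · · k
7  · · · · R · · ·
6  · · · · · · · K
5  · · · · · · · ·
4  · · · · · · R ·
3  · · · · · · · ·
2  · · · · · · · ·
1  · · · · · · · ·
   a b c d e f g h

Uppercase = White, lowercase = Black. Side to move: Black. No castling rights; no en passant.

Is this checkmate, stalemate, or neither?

stalemate

Black to move; black king on h8.
In check: no.
King squares — g7: attacked by Rg4; h7: attacked by Kh6; g8: attacked by Rg4.
Legal moves for Black: none.
Not in check and no legal moves → stalemate.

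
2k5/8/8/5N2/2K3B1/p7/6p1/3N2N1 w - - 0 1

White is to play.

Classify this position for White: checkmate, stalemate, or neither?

White to move; white king on c4.
In check: no.
Legal moves for White include: Ng7+, Ne7+, Nh6+, Nd6+, Nh4+, Nd4+, Ng3+, Nfe3+, Bh5, Bh3, Bf3, Be2, Kd5, Kc5, Kb5, Kd4, Kb4, Kd3, ... (list truncated; more exist).
White has legal moves and is not in check → neither.

neither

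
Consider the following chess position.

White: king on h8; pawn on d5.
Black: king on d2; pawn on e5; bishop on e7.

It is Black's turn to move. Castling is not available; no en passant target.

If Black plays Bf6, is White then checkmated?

no

After Bf6: white king on h8; in check: yes, from the black bishop on f6.
White has 2 legal replies: Kg8, Kh7.
In check but a legal move exists → not checkmate.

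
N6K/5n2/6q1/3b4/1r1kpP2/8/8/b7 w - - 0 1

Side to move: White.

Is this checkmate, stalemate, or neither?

checkmate

White to move; white king on h8.
In check: yes, from the black knight on f7.
King squares — g7: attacked by Qg6; h7: attacked by Qg6; g8: attacked by Qg6.
Legal moves for White: none.
In check with no legal moves → checkmate.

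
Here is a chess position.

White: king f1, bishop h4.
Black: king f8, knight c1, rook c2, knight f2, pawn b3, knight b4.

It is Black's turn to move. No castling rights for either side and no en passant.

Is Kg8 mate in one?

After Kg8: white king on f1; in check: no.
White is not in check, so this cannot be checkmate.

no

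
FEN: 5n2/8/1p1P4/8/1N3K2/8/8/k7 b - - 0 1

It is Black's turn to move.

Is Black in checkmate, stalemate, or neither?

neither

Black to move; black king on a1.
In check: no.
Legal moves for Black: Nh7, Nd7, Ng6+, Ne6+, Kb2, Kb1, b5.
Black has 7 legal moves and is not in check → neither.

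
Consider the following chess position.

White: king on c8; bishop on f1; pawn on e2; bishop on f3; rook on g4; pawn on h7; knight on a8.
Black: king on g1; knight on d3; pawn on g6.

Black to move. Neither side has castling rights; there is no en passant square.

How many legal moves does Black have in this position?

Black to move; king on g1.
In check: yes, from the white rook on g4.
Legal moves: Kh2, Kf2, Kxf1.
Count: 3.

3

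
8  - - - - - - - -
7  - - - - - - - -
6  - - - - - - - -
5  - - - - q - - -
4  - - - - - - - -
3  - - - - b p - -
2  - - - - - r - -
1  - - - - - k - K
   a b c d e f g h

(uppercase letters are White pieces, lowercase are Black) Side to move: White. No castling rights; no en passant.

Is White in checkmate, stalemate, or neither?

White to move; white king on h1.
In check: no.
King squares — g1: attacked by Kf1; g2: attacked by Kf1; h2: attacked by Rf2.
Legal moves for White: none.
Not in check and no legal moves → stalemate.

stalemate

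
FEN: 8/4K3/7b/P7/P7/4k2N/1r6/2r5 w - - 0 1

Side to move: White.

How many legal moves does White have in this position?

12

White to move; king on e7.
In check: no.
Legal moves: Ke8, Kd8, Kf7, Kd7, Kf6, Ke6, Kd6, Ng5, Nf4, Nf2, Ng1, a6.
Count: 12.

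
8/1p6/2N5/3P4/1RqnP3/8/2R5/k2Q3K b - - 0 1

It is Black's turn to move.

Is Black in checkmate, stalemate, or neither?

Black to move; black king on a1.
In check: yes, from the white queen on d1.
King squares — b1: attacked by Qd1; a2: attacked by Rc2; b2: attacked by Rc2.
Legal moves for Black: none.
In check with no legal moves → checkmate.

checkmate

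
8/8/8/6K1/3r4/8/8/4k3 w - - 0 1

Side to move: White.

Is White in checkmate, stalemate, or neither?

neither

White to move; white king on g5.
In check: no.
Legal moves for White: Kh6, Kg6, Kf6, Kh5, Kf5.
White has 5 legal moves and is not in check → neither.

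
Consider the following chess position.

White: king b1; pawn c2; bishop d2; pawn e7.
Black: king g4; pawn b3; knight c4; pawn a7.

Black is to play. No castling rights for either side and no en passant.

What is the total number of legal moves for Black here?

Black to move; king on g4.
In check: no.
Legal moves: Kh5, Kf5, Kh4, Kh3, Kg3, Kf3, Nd6, Nb6, Ne5, Na5, Ne3, Na3+, Nxd2+, Nb2, bxc2+, a6, b2, a5.
Count: 18.

18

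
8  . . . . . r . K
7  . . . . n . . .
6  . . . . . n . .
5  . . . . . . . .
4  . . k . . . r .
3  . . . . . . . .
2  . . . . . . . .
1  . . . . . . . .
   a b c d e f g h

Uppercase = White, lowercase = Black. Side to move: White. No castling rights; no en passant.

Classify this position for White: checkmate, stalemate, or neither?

checkmate

White to move; white king on h8.
In check: yes, from the black rook on f8.
King squares — g7: attacked by Rg4; h7: attacked by Nf6; g8: attacked by Rg4.
Legal moves for White: none.
In check with no legal moves → checkmate.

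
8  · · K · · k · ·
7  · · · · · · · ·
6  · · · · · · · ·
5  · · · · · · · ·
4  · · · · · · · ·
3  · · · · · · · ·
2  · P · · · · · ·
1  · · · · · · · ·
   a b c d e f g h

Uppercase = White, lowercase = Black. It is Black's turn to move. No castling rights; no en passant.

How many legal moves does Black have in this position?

5

Black to move; king on f8.
In check: no.
Legal moves: Kg8, Ke8, Kg7, Kf7, Ke7.
Count: 5.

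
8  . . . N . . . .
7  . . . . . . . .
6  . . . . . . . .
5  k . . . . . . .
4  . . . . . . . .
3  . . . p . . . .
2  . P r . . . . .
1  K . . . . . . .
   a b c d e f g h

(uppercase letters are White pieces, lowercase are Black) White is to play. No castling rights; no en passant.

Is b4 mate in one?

After b4: black king on a5; in check: yes, from the white pawn on b4.
Black has 5 legal replies: Kb6, Ka6, Kb5, Kxb4, Ka4.
In check but a legal move exists → not checkmate.

no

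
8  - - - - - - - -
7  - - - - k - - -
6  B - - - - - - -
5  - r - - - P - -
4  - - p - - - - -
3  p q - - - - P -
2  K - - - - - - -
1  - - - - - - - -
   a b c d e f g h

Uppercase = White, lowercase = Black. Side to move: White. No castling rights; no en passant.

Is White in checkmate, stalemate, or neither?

White to move; white king on a2.
In check: yes, from the black queen on b3.
Legal moves for White: Ka1.
White is in check but has 1 legal move → neither.

neither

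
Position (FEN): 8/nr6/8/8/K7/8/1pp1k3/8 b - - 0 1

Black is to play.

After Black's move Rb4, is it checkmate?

After Rb4: white king on a4; in check: yes, from the black rook on b4.
White has 3 legal replies: Ka5, Kxb4, Ka3.
In check but a legal move exists → not checkmate.

no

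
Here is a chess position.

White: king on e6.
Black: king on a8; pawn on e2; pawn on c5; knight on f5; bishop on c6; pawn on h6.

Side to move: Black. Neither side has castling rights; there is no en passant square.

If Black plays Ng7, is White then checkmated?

no

After Ng7: white king on e6; in check: yes, from the black knight on g7.
White has 5 legal replies: Kf7, Ke7, Kf6, Kd6, Ke5.
In check but a legal move exists → not checkmate.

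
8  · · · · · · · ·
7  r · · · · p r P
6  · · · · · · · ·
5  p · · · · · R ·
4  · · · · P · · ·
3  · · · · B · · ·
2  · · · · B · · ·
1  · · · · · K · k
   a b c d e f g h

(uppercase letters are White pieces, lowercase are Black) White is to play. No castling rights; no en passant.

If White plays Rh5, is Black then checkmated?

After Rh5: black king on h1; in check: yes, from the white rook on h5.
King squares — g1: attacked by Kf1; g2: attacked by Kf1; h2: attacked by Rh5.
Black has no legal moves → checkmate.

yes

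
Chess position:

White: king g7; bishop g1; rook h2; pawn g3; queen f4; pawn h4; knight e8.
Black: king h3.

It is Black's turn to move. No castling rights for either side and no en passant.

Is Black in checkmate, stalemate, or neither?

Black to move; black king on h3.
In check: yes, from the white rook on h2.
King squares — g2: attacked by Rh2; h2: attacked by Bg1; g3: attacked by Qf4; g4: attacked by Qf4; h4: attacked by Rh2.
Legal moves for Black: none.
In check with no legal moves → checkmate.

checkmate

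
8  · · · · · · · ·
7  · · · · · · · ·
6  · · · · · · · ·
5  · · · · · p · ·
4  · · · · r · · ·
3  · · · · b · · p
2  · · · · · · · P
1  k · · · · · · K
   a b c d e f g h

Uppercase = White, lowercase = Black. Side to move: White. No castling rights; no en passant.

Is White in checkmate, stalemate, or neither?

White to move; white king on h1.
In check: no.
King squares — g1: attacked by Be3; g2: attacked by Ph3; h2: own pawn.
Legal moves for White: none.
Not in check and no legal moves → stalemate.

stalemate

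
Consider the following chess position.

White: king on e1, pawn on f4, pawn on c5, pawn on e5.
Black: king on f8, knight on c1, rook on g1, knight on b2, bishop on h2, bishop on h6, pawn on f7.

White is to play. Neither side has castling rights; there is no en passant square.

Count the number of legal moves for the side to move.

White to move; king on e1.
In check: yes, from the black rook on g1.
Legal moves: Kf2, Kd2.
Count: 2.

2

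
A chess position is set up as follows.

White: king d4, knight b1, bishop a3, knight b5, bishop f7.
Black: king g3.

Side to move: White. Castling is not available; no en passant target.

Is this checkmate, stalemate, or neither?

neither

White to move; white king on d4.
In check: no.
Legal moves for White include: Bg8, Be8, Bg6, Be6, Bh5, Bd5, Bc4, Bb3, Ba2, Nc7, Na7, Nd6, N5c3, Ke5, Kd5, Kc5, Ke4, Kc4, ... (list truncated; more exist).
White has legal moves and is not in check → neither.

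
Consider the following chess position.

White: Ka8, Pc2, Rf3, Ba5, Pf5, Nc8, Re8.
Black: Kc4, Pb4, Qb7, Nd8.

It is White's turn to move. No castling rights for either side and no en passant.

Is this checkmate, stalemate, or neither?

White to move; white king on a8.
In check: yes, from the black queen on b7.
King squares — a7: attacked by Qb7; b7: attacked by Nd8; b8: attacked by Qb7.
Legal moves for White: none.
In check with no legal moves → checkmate.

checkmate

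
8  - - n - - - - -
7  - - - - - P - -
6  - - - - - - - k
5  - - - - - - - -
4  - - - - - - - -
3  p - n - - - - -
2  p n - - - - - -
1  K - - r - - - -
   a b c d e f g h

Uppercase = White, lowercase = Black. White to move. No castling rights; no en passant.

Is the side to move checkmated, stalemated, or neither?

White to move; white king on a1.
In check: yes, from the black rook on d1.
King squares — b1: attacked by Rd1; a2: attacked by Nc3; b2: attacked by Pa3.
Legal moves for White: none.
In check with no legal moves → checkmate.

checkmate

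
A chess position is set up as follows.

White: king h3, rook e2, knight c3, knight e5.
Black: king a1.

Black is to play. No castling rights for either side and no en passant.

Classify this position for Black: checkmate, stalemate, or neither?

stalemate

Black to move; black king on a1.
In check: no.
King squares — b1: attacked by Nc3; a2: attacked by Re2; b2: attacked by Re2.
Legal moves for Black: none.
Not in check and no legal moves → stalemate.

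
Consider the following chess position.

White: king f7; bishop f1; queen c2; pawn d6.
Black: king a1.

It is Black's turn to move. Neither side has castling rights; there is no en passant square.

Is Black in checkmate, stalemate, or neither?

stalemate

Black to move; black king on a1.
In check: no.
King squares — b1: attacked by Qc2; a2: attacked by Qc2; b2: attacked by Qc2.
Legal moves for Black: none.
Not in check and no legal moves → stalemate.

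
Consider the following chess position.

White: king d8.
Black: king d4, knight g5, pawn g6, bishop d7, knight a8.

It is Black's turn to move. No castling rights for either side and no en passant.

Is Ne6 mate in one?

After Ne6: white king on d8; in check: yes, from the black knight on e6.
White has 2 legal replies: Ke7, Kxd7.
In check but a legal move exists → not checkmate.

no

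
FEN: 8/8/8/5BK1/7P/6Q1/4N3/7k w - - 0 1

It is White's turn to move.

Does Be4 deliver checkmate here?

After Be4: black king on h1; in check: yes, from the white bishop on e4.
King squares — g1: attacked by Ne2; g2: attacked by Qg3; h2: attacked by Qg3.
Black has no legal moves → checkmate.

yes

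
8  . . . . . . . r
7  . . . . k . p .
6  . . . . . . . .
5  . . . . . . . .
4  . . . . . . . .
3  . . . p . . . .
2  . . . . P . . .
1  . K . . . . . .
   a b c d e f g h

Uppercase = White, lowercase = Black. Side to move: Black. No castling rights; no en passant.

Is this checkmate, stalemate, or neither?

neither

Black to move; black king on e7.
In check: no.
Legal moves for Black include: Rg8, Rf8, Re8, Rd8, Rc8, Rb8+, Ra8, Rh7, Rh6, Rh5, Rh4, Rh3, Rh2, Rh1+, Kf8, Ke8, Kd8, Kf7, ... (list truncated; more exist).
Black has legal moves and is not in check → neither.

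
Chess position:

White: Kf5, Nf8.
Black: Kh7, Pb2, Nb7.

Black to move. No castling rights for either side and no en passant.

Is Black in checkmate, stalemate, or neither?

Black to move; black king on h7.
In check: yes, from the white knight on f8.
Legal moves for Black: Kh8, Kg8, Kg7, Kh6.
Black is in check but has 4 legal moves → neither.

neither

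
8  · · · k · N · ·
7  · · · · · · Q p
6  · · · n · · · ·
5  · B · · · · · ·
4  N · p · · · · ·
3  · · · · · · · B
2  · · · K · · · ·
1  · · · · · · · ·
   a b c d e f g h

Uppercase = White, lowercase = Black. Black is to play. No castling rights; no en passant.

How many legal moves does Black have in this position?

Black to move; king on d8.
In check: no.
Legal moves: Ne8, Nc8, Nf7, Nb7, Nf5, Nxb5, Ne4+, h6, c3+, h5.
Count: 10.

10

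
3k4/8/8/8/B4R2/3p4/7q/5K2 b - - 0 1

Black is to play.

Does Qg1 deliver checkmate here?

no

After Qg1: white king on f1; in check: yes, from the black queen on g1.
White has 1 legal reply: Kxg1.
In check but a legal move exists → not checkmate.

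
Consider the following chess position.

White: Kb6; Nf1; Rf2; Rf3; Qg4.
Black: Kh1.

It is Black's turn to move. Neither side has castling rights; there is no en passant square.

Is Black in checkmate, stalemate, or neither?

stalemate

Black to move; black king on h1.
In check: no.
King squares — g1: attacked by Qg4; g2: attacked by Rf2; h2: attacked by Nf1.
Legal moves for Black: none.
Not in check and no legal moves → stalemate.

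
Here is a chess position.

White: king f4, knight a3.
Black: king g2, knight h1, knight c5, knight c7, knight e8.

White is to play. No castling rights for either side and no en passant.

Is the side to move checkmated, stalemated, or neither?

neither

White to move; white king on f4.
In check: no.
Legal moves for White: Kg5, Kf5, Ke5, Kg4, Ke3, Nb5, Nc4, Nc2, Nb1.
White has 9 legal moves and is not in check → neither.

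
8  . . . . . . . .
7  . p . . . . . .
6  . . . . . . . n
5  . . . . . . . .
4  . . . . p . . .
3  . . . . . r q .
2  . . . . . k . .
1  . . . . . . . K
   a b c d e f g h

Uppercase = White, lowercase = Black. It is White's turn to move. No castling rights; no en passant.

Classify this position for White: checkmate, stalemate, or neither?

stalemate

White to move; white king on h1.
In check: no.
King squares — g1: attacked by Kf2; g2: attacked by Kf2; h2: attacked by Qg3.
Legal moves for White: none.
Not in check and no legal moves → stalemate.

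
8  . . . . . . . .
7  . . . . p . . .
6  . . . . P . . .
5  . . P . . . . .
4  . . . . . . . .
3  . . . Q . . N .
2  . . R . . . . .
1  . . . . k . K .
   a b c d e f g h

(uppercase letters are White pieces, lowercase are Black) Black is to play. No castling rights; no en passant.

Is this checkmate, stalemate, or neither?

stalemate

Black to move; black king on e1.
In check: no.
King squares — d1: attacked by Qd3; f1: attacked by Kg1; d2: attacked by Rc2; e2: attacked by Rc2; f2: attacked by Kg1.
Legal moves for Black: none.
Not in check and no legal moves → stalemate.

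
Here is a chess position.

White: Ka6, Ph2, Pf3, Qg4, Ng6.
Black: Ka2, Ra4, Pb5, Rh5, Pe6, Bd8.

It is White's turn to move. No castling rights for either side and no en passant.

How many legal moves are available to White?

2

White to move; king on a6.
In check: yes, from the black rook on a4.
Legal moves: Kb7, Qxa4+.
Count: 2.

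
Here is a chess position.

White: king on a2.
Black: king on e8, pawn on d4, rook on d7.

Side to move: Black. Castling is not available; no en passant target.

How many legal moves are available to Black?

15

Black to move; king on e8.
In check: no.
Legal moves: Kf8, Kd8, Kf7, Ke7, Rd8, Rh7, Rg7, Rf7, Re7, Rc7, Rb7, Ra7+, Rd6, Rd5, d3.
Count: 15.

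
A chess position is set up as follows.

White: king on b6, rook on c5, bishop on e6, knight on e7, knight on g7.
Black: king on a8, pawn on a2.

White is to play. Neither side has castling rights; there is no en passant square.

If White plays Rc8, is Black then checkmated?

After Rc8: black king on a8; in check: yes, from the white rook on c8.
King squares — a7: attacked by Kb6; b7: attacked by Kb6; b8: attacked by Rc8.
Black has no legal moves → checkmate.

yes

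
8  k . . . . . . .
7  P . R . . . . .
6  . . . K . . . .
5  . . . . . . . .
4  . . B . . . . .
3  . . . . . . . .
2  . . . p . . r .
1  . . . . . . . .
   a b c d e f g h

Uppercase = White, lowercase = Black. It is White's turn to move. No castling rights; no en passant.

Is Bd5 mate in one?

After Bd5: black king on a8; in check: yes, from the white bishop on d5.
King squares — a7: attacked by Rc7; b7: attacked by Bd5; b8: attacked by Pa7.
Black has no legal moves → checkmate.

yes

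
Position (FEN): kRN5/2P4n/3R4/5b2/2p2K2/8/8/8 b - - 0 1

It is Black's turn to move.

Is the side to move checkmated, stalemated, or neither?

Black to move; black king on a8.
In check: yes, from the white rook on b8.
King squares — a7: attacked by Nc8; b7: attacked by Rb8; b8: attacked by Pc7.
Legal moves for Black: none.
In check with no legal moves → checkmate.

checkmate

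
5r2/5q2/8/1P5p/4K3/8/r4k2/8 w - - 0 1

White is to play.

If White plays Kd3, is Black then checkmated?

no

After Kd3: black king on f2; in check: no.
Black is not in check, so this cannot be checkmate.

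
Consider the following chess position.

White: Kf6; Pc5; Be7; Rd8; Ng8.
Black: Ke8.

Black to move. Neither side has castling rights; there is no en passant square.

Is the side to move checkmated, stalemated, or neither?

Black to move; black king on e8.
In check: yes, from the white rook on d8.
King squares — d7: attacked by Rd8; e7: attacked by Kf6; f7: attacked by Kf6; d8: attacked by Be7; f8: attacked by Be7.
Legal moves for Black: none.
In check with no legal moves → checkmate.

checkmate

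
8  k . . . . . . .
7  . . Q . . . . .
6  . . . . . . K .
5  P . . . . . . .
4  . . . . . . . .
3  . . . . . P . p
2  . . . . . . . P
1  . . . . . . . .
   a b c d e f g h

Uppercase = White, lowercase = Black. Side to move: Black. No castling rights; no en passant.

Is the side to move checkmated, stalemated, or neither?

stalemate

Black to move; black king on a8.
In check: no.
King squares — a7: attacked by Qc7; b7: attacked by Qc7; b8: attacked by Qc7.
Legal moves for Black: none.
Not in check and no legal moves → stalemate.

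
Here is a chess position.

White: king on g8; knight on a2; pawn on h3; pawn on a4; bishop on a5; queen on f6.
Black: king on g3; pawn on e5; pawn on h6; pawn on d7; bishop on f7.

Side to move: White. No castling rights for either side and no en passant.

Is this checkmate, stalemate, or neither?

neither

White to move; white king on g8.
In check: yes, from the black bishop on f7.
King squares — f7: available; g7: available; h7: available; f8: available; h8: available.
Legal moves for White: Kh8, Kf8, Kh7, Kg7, Kxf7, Qxf7.
White is in check but has 6 legal moves → neither.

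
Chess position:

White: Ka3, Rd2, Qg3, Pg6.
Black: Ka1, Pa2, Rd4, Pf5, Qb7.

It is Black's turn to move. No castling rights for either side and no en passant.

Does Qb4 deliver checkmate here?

After Qb4: white king on a3; in check: yes, from the black queen on b4.
King squares — a2: attacked by Ka1; b2: attacked by Ka1; b3: attacked by Qb4; a4: attacked by Qb4; b4: attacked by Rd4.
White has no legal moves → checkmate.

yes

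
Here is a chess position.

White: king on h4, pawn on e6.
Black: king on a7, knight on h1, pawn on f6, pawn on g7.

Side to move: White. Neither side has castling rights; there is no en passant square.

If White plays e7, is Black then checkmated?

After e7: black king on a7; in check: no.
Black is not in check, so this cannot be checkmate.

no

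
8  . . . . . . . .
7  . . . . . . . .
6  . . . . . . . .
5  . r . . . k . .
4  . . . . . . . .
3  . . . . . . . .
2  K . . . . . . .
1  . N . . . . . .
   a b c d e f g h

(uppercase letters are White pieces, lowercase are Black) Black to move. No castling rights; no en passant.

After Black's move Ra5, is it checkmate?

After Ra5: white king on a2; in check: yes, from the black rook on a5.
White has 3 legal replies: Kb3, Kb2, Na3.
In check but a legal move exists → not checkmate.

no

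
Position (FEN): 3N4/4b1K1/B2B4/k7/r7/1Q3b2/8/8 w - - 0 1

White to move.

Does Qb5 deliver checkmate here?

After Qb5: black king on a5; in check: yes, from the white queen on b5.
King squares — a4: own rook; b4: attacked by Qb5; b5: attacked by Ba6; a6: attacked by Qb5; b6: attacked by Qb5.
Black has no legal moves → checkmate.

yes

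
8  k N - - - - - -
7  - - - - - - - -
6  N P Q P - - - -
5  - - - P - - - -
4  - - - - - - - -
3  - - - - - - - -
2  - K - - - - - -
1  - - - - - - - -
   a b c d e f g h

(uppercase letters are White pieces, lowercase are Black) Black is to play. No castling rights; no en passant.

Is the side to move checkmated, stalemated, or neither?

checkmate

Black to move; black king on a8.
In check: yes, from the white queen on c6.
King squares — a7: attacked by Pb6; b7: attacked by Qc6; b8: attacked by Na6.
Legal moves for Black: none.
In check with no legal moves → checkmate.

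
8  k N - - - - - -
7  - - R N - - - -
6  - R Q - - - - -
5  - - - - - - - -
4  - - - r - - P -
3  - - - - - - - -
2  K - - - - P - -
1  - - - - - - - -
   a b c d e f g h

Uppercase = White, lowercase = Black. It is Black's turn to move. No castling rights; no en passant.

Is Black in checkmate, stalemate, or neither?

checkmate

Black to move; black king on a8.
In check: yes, from the white queen on c6.
King squares — a7: attacked by Rc7; b7: attacked by Rb6; b8: attacked by Rb6.
Legal moves for Black: none.
In check with no legal moves → checkmate.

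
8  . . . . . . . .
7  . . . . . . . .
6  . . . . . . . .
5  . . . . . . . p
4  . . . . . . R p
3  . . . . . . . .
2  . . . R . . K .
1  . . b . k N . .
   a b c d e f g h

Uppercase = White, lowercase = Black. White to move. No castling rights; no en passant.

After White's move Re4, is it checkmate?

yes

After Re4: black king on e1; in check: yes, from the white rook on e4.
King squares — d1: attacked by Rd2; f1: attacked by Kg2; d2: attacked by Nf1; e2: attacked by Rd2; f2: attacked by Rd2.
Black has no legal moves → checkmate.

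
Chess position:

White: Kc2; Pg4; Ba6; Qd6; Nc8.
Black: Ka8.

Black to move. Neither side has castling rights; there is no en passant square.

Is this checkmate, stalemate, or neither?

Black to move; black king on a8.
In check: no.
King squares — a7: attacked by Nc8; b7: attacked by Ba6; b8: attacked by Qd6.
Legal moves for Black: none.
Not in check and no legal moves → stalemate.

stalemate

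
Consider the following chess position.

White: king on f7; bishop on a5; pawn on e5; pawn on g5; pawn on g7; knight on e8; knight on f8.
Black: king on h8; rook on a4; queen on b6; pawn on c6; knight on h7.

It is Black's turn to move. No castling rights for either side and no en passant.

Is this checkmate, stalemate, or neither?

checkmate

Black to move; black king on h8.
In check: yes, from the white pawn on g7.
King squares — g7: attacked by Kf7; h7: own knight; g8: attacked by Kf7.
Legal moves for Black: none.
In check with no legal moves → checkmate.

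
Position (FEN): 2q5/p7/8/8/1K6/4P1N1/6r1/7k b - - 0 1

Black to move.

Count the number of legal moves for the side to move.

3

Black to move; king on h1.
In check: yes, from the white knight on g3.
Legal moves: Kh2, Kg1, Rxg3.
Count: 3.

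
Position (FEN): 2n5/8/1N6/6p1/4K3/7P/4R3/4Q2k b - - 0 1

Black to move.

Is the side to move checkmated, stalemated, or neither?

checkmate

Black to move; black king on h1.
In check: yes, from the white queen on e1.
King squares — g1: attacked by Qe1; g2: attacked by Re2; h2: attacked by Re2.
Legal moves for Black: none.
In check with no legal moves → checkmate.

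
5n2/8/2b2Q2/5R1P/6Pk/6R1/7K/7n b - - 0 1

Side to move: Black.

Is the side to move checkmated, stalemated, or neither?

checkmate

Black to move; black king on h4.
In check: yes, from the white queen on f6.
King squares — g3: attacked by Kh2; h3: attacked by Kh2; g4: attacked by Rg3; g5: attacked by Rf5; h5: attacked by Pg4.
Legal moves for Black: none.
In check with no legal moves → checkmate.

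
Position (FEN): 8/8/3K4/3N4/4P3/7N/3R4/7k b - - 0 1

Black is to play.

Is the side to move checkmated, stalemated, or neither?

Black to move; black king on h1.
In check: no.
King squares — g1: attacked by Nh3; g2: attacked by Rd2; h2: attacked by Rd2.
Legal moves for Black: none.
Not in check and no legal moves → stalemate.

stalemate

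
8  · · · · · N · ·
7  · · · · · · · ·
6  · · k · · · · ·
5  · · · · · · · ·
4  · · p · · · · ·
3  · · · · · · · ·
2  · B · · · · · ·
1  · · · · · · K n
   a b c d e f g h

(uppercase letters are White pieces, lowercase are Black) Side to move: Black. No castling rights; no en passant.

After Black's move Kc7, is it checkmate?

After Kc7: white king on g1; in check: no.
White is not in check, so this cannot be checkmate.

no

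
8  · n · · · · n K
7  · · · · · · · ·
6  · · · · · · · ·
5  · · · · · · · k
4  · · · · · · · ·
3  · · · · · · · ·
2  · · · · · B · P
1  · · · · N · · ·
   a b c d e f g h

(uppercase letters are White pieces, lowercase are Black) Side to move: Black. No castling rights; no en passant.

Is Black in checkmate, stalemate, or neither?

neither

Black to move; black king on h5.
In check: no.
Legal moves for Black: Ne7, Nh6, Nf6, Nd7, Nc6, Na6, Kh6, Kg6, Kg5, Kg4.
Black has 10 legal moves and is not in check → neither.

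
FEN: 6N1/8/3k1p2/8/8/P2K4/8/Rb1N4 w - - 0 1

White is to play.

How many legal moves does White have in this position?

White to move; king on d3.
In check: yes, from the black bishop on b1.
Legal moves: Kd4, Kc4, Ke3, Kc3, Ke2, Kd2, Rxb1.
Count: 7.

7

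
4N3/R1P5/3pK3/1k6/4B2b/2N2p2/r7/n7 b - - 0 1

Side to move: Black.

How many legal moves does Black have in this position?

4

Black to move; king on b5.
In check: yes, from the white knight on c3.
Legal moves: Kb6, Kc5, Kc4, Kb4.
Count: 4.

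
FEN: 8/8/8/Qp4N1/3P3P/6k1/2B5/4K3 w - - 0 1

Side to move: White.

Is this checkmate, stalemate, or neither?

neither

White to move; white king on e1.
In check: no.
Legal moves for White include: Nh7, Nf7, Ne6, Ne4+, Nh3, Nf3, Qd8, Qa8, Qc7+, Qa7, Qb6, Qa6, Qxb5, Qb4, Qa4, Qc3+, Qa3+, Qd2, ... (list truncated; more exist).
White has legal moves and is not in check → neither.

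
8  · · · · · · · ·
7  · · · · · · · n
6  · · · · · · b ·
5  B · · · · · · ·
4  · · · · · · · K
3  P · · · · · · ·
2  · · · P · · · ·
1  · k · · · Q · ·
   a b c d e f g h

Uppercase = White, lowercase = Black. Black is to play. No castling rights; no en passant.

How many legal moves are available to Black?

3

Black to move; king on b1.
In check: yes, from the white queen on f1.
Legal moves: Kc2, Kb2, Ka2.
Count: 3.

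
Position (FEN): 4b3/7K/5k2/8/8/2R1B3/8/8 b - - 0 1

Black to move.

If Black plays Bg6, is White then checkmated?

After Bg6: white king on h7; in check: yes, from the black bishop on g6.
White has 3 legal replies: Kh8, Kg8, Kh6.
In check but a legal move exists → not checkmate.

no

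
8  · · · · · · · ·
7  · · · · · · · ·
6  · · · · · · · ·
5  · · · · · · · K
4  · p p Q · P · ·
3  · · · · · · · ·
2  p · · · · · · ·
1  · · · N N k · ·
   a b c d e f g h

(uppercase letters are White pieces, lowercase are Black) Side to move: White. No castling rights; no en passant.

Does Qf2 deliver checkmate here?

yes

After Qf2: black king on f1; in check: yes, from the white queen on f2.
King squares — e1: attacked by Qf2; g1: attacked by Qf2; e2: attacked by Qf2; f2: attacked by Nd1; g2: attacked by Ne1.
Black has no legal moves → checkmate.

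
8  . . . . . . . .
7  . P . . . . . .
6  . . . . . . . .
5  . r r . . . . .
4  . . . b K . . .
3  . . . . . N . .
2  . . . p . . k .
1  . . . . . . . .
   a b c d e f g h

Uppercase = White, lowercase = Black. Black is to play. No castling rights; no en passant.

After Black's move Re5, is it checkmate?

After Re5: white king on e4; in check: yes, from the black rook on e5.
White has 4 legal replies: Kf4, Kxd4, Kd3, Nxe5.
In check but a legal move exists → not checkmate.

no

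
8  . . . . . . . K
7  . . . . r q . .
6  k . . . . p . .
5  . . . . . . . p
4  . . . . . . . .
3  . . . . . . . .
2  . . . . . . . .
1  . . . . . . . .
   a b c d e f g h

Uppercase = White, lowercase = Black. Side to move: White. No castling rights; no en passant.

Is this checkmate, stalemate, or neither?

White to move; white king on h8.
In check: no.
King squares — g7: attacked by Qf7; h7: attacked by Qf7; g8: attacked by Qf7.
Legal moves for White: none.
Not in check and no legal moves → stalemate.

stalemate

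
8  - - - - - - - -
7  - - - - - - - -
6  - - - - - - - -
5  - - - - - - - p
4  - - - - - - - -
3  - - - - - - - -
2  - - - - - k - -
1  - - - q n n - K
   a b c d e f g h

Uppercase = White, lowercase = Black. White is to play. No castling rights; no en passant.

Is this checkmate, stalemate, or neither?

stalemate

White to move; white king on h1.
In check: no.
King squares — g1: attacked by Kf2; g2: attacked by Ne1; h2: attacked by Nf1.
Legal moves for White: none.
Not in check and no legal moves → stalemate.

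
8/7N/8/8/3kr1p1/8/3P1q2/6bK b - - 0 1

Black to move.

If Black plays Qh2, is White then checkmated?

yes

After Qh2: white king on h1; in check: yes, from the black queen on h2.
King squares — g1: attacked by Qh2; g2: attacked by Qh2; h2: attacked by Bg1.
White has no legal moves → checkmate.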